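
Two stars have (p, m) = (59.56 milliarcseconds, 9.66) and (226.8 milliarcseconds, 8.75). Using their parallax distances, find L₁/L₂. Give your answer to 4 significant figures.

L₁/L₂ = 6.272

d₁ = 1/p₁ = 1/0.05956″ = 16.79 pc; d₂ = 1/p₂ = 1/0.2268″ = 4.4092 pc.
M₁ = m₁ − 5 log₁₀ d₁ + 5 = 9.66 − 6.1253 + 5 = 8.5347.
M₂ = 8.75 − 3.2218 + 5 = 10.5282.
L₁/L₂ = 10^(0.4(M₂ − M₁)) = 10^(0.4 × 1.9935) = 10^0.79740 = 6.2719.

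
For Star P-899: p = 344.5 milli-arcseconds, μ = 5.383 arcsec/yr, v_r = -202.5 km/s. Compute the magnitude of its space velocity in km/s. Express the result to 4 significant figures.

215.6 km/s

d = 1/p = 1/0.3445″ = 2.9028 pc.
v_t = 4.740 μ d = 4.740 × 5.383 × 2.9028 = 74.066 km/s.
v = √(v_r² + v_t²) = √((-202.5)² + 74.066²) = √46492 = 215.62 km/s.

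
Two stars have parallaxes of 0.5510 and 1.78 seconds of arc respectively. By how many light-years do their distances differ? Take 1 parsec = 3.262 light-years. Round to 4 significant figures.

d_A = 1/0.5510″ = 1.8149 pc; d_B = 1/1.780″ = 0.5618 pc.
|d_B − d_A| = |0.5618 − 1.8149| = 1.2531 pc = 1.2531 × 3.262 ly = 4.0876 ly.

4.088 ly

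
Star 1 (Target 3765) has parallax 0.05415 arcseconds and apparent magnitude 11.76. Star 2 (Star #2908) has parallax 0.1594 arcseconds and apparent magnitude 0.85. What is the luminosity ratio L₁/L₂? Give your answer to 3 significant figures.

L₁/L₂ = 0.000375

d₁ = 1/p₁ = 1/0.05415″ = 18.467 pc; d₂ = 1/p₂ = 1/0.1594″ = 6.2735 pc.
M₁ = m₁ − 5 log₁₀ d₁ + 5 = 11.76 − 6.3320 + 5 = 10.4280.
M₂ = 0.85 − 3.9875 + 5 = 1.8625.
L₁/L₂ = 10^(0.4(M₂ − M₁)) = 10^(0.4 × (-8.5655)) = 10^(-3.42620) = 0.0003748.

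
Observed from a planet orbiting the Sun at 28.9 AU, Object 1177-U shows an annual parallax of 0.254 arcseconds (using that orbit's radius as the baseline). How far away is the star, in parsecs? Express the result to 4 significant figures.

113.8 pc

With baseline B (in AU) and parallax p (in arcsec), d = B/p parsecs.
d = 28.9 / 0.254 = 113.78 pc.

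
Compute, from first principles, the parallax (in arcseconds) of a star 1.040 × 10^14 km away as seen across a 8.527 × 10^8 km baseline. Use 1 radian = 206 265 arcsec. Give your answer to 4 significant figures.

θ ≈ B/d = (8.527 × 10^8) / (1.040 × 10^14) = 8.1990 × 10^-6 rad.
In arcseconds: 8.1990 × 10^-6 × 206265 = 1.6912″.

1.691 arcsec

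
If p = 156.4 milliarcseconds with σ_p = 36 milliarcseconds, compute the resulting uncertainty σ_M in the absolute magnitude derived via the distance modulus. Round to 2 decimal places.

M = m − 5 log₁₀ d + 5 = m + 5 log₁₀ p + 5, so ∂M/∂p = 5/(p ln 10).
σ_M = (5/ln 10) · (σ_p/p) = 2.1715 × 36/156.4 = 2.1715 × 0.23018 = 0.49984.

σ_M = 0.50 mag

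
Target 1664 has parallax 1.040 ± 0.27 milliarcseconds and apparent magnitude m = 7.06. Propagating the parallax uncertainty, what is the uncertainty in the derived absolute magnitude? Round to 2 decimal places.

σ_M = 0.56 mag

M = m − 5 log₁₀ d + 5 = m + 5 log₁₀ p + 5, so ∂M/∂p = 5/(p ln 10).
σ_M = (5/ln 10) · (σ_p/p) = 2.1715 × 0.27/1.040 = 2.1715 × 0.25962 = 0.56376.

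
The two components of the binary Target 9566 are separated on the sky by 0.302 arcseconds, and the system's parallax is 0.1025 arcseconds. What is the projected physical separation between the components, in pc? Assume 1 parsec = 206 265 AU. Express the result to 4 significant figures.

1.428 × 10^-5 pc

d = 1/p = 1/0.1025″ = 9.7561 pc.
At distance d (pc), an angle of θ arcsec spans θ·d AU: s = 0.302 × 9.7561 = 2.9463 AU.
= 2.9463 / 206265 = 1.4284 × 10^-5 pc.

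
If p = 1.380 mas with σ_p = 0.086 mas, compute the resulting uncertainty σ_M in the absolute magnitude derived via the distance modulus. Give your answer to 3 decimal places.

M = m − 5 log₁₀ d + 5 = m + 5 log₁₀ p + 5, so ∂M/∂p = 5/(p ln 10).
σ_M = (5/ln 10) · (σ_p/p) = 2.1715 × 0.086/1.380 = 2.1715 × 0.062319 = 0.13533.

σ_M = 0.135 mag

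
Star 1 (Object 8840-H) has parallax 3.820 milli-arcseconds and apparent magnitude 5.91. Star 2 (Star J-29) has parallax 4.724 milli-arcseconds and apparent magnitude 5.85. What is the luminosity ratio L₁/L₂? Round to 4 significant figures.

L₁/L₂ = 1.447

d₁ = 1/p₁ = 1/0.003820″ = 261.78 pc; d₂ = 1/p₂ = 1/0.004724″ = 211.69 pc.
M₁ = m₁ − 5 log₁₀ d₁ + 5 = 5.91 − 12.0897 + 5 = -1.1797.
M₂ = 5.85 − 11.6285 + 5 = -0.7785.
L₁/L₂ = 10^(0.4(M₂ − M₁)) = 10^(0.4 × 0.4012) = 10^0.16048 = 1.447.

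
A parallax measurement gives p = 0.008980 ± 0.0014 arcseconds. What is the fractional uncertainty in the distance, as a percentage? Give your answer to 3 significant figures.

15.6%

For d = 1/p, |σ_d/d| = |σ_p/p|.
σ_p/p = 0.0014 / 0.008980 = 0.1559 = 15.59%.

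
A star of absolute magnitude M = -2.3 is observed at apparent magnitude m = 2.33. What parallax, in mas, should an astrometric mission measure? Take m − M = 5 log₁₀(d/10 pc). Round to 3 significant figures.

m − M = 2.33 − (-2.3) = 4.63.
d = 10^((m−M)/5 + 1) = 10^1.926 = 84.333 pc.
p = 1/d = 1/84.333 = 0.011858 arcsec = 11.858 mas.

11.9 mas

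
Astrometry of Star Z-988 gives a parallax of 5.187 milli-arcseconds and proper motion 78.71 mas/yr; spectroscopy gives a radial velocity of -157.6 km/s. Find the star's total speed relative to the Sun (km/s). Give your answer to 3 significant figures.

173 km/s

d = 1/p = 1/0.005187″ = 192.79 pc.
μ = 78.71 mas/yr = 0.07871 ″/yr.
v_t = 4.740 μ d = 4.740 × 0.07871 × 192.79 = 71.927 km/s.
v = √(v_r² + v_t²) = √((-157.6)² + 71.927²) = √30011.3 = 173.24 km/s.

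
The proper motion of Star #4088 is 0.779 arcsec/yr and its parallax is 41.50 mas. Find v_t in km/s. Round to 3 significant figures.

89.0 km/s

d = 1/p = 1/0.04150″ = 24.096 pc.
v_t = 4.74 × μ × d = 4.74 × 0.779 × 24.096 = 88.974 km/s.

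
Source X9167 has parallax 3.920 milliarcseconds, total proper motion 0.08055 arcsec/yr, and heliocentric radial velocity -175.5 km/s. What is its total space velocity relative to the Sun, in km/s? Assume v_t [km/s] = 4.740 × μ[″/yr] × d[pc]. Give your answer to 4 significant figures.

200.7 km/s

d = 1/p = 1/0.003920″ = 255.1 pc.
v_t = 4.740 μ d = 4.740 × 0.08055 × 255.1 = 97.399 km/s.
v = √(v_r² + v_t²) = √((-175.5)² + 97.399²) = √40286.8 = 200.72 km/s.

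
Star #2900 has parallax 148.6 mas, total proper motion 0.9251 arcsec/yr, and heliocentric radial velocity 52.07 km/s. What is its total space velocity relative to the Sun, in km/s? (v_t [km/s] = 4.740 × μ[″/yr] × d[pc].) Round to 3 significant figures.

d = 1/p = 1/0.1486″ = 6.7295 pc.
v_t = 4.740 μ d = 4.740 × 0.9251 × 6.7295 = 29.509 km/s.
v = √(v_r² + v_t²) = √(52.07² + 29.509²) = √3582.07 = 59.85 km/s.

59.9 km/s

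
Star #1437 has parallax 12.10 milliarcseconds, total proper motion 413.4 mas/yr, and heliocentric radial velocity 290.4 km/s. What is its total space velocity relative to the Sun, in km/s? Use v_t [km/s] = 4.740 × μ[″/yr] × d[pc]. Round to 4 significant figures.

d = 1/p = 1/0.01210″ = 82.645 pc.
μ = 413.4 mas/yr = 0.4134 ″/yr.
v_t = 4.740 μ d = 4.740 × 0.4134 × 82.645 = 161.94 km/s.
v = √(v_r² + v_t²) = √(290.4² + 161.94²) = √110557 = 332.5 km/s.

332.5 km/s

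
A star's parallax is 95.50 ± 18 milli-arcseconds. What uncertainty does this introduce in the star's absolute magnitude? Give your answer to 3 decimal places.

M = m − 5 log₁₀ d + 5 = m + 5 log₁₀ p + 5, so ∂M/∂p = 5/(p ln 10).
σ_M = (5/ln 10) · (σ_p/p) = 2.1715 × 18/95.50 = 2.1715 × 0.18848 = 0.40928.

σ_M = 0.409 mag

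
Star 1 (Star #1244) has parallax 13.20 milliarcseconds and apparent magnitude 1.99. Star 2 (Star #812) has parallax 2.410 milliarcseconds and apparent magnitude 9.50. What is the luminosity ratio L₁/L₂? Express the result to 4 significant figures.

L₁/L₂ = 33.64

d₁ = 1/p₁ = 1/0.01320″ = 75.758 pc; d₂ = 1/p₂ = 1/0.002410″ = 414.94 pc.
M₁ = m₁ − 5 log₁₀ d₁ + 5 = 1.99 − 9.3971 + 5 = -2.4071.
M₂ = 9.50 − 13.0899 + 5 = 1.4101.
L₁/L₂ = 10^(0.4(M₂ − M₁)) = 10^(0.4 × 3.8172) = 10^1.52688 = 33.642.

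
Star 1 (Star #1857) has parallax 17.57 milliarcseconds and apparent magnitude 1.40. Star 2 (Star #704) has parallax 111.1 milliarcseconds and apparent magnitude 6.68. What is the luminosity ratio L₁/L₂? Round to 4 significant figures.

L₁/L₂ = 5175

d₁ = 1/p₁ = 1/0.01757″ = 56.915 pc; d₂ = 1/p₂ = 1/0.1111″ = 9.0009 pc.
M₁ = m₁ − 5 log₁₀ d₁ + 5 = 1.40 − 8.7761 + 5 = -2.3761.
M₂ = 6.68 − 4.7714 + 5 = 6.9086.
L₁/L₂ = 10^(0.4(M₂ − M₁)) = 10^(0.4 × 9.2847) = 10^3.71388 = 5174.6.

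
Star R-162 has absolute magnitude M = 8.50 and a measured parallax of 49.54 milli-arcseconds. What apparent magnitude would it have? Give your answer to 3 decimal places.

m = 10.025

d = 1/p = 1/0.04954″ = 20.186 pc.
m − M = 5 log₁₀ d − 5 = 5 log₁₀(20.186) − 5 = 6.5253 − 5 = 1.5253.
m = M + (m − M) = 8.50 + 1.5253 = 10.025.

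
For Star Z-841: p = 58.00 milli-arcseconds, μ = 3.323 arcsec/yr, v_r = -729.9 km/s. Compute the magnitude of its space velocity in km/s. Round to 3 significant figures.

779 km/s

d = 1/p = 1/0.05800″ = 17.241 pc.
v_t = 4.740 μ d = 4.740 × 3.323 × 17.241 = 271.56 km/s.
v = √(v_r² + v_t²) = √((-729.9)² + 271.56²) = √606499 = 778.78 km/s.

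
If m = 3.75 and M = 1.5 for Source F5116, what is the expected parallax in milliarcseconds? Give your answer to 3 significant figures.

m − M = 3.75 − 1.5 = 2.25.
d = 10^((m−M)/5 + 1) = 10^1.450 = 28.184 pc.
p = 1/d = 1/28.184 = 0.035481 arcsec = 35.481 mas.

35.5 mas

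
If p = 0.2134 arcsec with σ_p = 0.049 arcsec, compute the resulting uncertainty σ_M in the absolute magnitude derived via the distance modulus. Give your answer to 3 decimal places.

M = m − 5 log₁₀ d + 5 = m + 5 log₁₀ p + 5, so ∂M/∂p = 5/(p ln 10).
σ_M = (5/ln 10) · (σ_p/p) = 2.1715 × 0.049/0.2134 = 2.1715 × 0.22962 = 0.49862.

σ_M = 0.499 mag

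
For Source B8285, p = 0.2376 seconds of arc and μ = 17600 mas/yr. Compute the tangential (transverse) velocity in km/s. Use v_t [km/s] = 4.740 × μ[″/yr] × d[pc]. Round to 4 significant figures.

351.1 km/s

d = 1/p = 1/0.2376″ = 4.2088 pc.
μ = 17600 mas/yr = 17.6 ″/yr.
v_t = 4.74 × μ × d = 4.74 × 17.6 × 4.2088 = 351.11 km/s.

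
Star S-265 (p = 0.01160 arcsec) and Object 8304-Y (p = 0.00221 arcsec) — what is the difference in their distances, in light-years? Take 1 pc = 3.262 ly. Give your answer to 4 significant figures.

1195 ly

d_A = 1/0.01160″ = 86.207 pc; d_B = 1/0.002210″ = 452.49 pc.
|d_B − d_A| = |452.49 − 86.207| = 366.28 pc = 366.28 × 3.262 ly = 1194.8 ly.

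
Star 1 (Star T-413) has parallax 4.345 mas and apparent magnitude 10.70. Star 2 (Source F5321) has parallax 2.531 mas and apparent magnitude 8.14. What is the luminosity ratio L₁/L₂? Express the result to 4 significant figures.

L₁/L₂ = 0.03211

d₁ = 1/p₁ = 1/0.004345″ = 230.15 pc; d₂ = 1/p₂ = 1/0.002531″ = 395.1 pc.
M₁ = m₁ − 5 log₁₀ d₁ + 5 = 10.70 − 11.8101 + 5 = 3.8899.
M₂ = 8.14 − 12.9835 + 5 = 0.1565.
L₁/L₂ = 10^(0.4(M₂ − M₁)) = 10^(0.4 × (-3.7334)) = 10^(-1.49336) = 0.03211.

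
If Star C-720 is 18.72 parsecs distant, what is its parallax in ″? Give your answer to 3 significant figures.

p = 1/d = 1/18.72 = 0.053419 arcsec.

0.0534 ″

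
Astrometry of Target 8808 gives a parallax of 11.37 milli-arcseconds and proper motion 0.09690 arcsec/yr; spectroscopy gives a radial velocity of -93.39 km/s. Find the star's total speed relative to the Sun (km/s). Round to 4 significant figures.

d = 1/p = 1/0.01137″ = 87.951 pc.
v_t = 4.740 μ d = 4.740 × 0.09690 × 87.951 = 40.396 km/s.
v = √(v_r² + v_t²) = √((-93.39)² + 40.396²) = √10353.5 = 101.75 km/s.

101.8 km/s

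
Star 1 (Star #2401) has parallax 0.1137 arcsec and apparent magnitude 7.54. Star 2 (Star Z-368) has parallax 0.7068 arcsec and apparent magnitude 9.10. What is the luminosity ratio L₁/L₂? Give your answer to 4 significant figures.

d₁ = 1/p₁ = 1/0.1137″ = 8.7951 pc; d₂ = 1/p₂ = 1/0.7068″ = 1.4148 pc.
M₁ = m₁ − 5 log₁₀ d₁ + 5 = 7.54 − 4.7212 + 5 = 7.8188.
M₂ = 9.10 − 0.7535 + 5 = 13.3465.
L₁/L₂ = 10^(0.4(M₂ − M₁)) = 10^(0.4 × 5.5277) = 10^2.21108 = 162.58.

L₁/L₂ = 162.6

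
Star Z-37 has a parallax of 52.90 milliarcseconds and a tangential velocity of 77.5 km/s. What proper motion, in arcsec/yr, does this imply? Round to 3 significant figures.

0.865 arcsec/yr

d = 1/p = 1/0.05290″ = 18.904 pc.
μ = v_t / (4.74 d) = 77.5 / (4.74 × 18.904) = 77.5 / 89.605 = 0.86491 ″/yr.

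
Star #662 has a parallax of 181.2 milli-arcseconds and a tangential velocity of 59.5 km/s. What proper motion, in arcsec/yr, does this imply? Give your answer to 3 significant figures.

d = 1/p = 1/0.1812″ = 5.5188 pc.
μ = v_t / (4.74 d) = 59.5 / (4.74 × 5.5188) = 59.5 / 26.159 = 2.2746 ″/yr.

2.27 arcsec/yr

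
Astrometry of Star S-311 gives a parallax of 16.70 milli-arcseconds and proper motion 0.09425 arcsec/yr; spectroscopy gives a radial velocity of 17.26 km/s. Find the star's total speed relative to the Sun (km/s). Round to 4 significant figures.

d = 1/p = 1/0.01670″ = 59.88 pc.
v_t = 4.740 μ d = 4.740 × 0.09425 × 59.88 = 26.751 km/s.
v = √(v_r² + v_t²) = √(17.26² + 26.751²) = √1013.52 = 31.836 km/s.

31.84 km/s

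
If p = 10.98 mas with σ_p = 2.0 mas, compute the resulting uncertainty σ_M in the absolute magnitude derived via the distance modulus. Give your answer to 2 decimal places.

σ_M = 0.40 mag

M = m − 5 log₁₀ d + 5 = m + 5 log₁₀ p + 5, so ∂M/∂p = 5/(p ln 10).
σ_M = (5/ln 10) · (σ_p/p) = 2.1715 × 2.0/10.98 = 2.1715 × 0.18215 = 0.39554.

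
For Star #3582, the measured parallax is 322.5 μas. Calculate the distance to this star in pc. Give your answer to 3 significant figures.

p = 322.5 μas = 0.0003225 arcsec.
d = 1/p = 1/0.0003225 = 3100.8 pc.

3100 pc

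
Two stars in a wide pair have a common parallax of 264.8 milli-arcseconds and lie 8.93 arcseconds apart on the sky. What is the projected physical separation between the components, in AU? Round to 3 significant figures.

d = 1/p = 1/0.2648″ = 3.7764 pc.
At distance d (pc), an angle of θ arcsec spans θ·d AU: s = 8.93 × 3.7764 = 33.723 AU.

33.7 AU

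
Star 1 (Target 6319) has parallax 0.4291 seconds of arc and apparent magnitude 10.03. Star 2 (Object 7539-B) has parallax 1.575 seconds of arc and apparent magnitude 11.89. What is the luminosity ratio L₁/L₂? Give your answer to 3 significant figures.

L₁/L₂ = 74.7

d₁ = 1/p₁ = 1/0.4291″ = 2.3305 pc; d₂ = 1/p₂ = 1/1.575″ = 0.63492 pc.
M₁ = m₁ − 5 log₁₀ d₁ + 5 = 10.03 − 1.8372 + 5 = 13.1928.
M₂ = 11.89 − (-0.9864) + 5 = 17.8764.
L₁/L₂ = 10^(0.4(M₂ − M₁)) = 10^(0.4 × 4.6836) = 10^1.87344 = 74.721.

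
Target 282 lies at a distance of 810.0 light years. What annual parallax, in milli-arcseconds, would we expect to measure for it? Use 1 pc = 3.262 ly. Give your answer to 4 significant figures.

4.027 mas

d = 810.0 ly ÷ 3.262 = 248.31 pc.
p = 1/d = 1/248.31 = 0.0040272 arcsec.
= 0.0040272 × 1000 = 4.0272 mas.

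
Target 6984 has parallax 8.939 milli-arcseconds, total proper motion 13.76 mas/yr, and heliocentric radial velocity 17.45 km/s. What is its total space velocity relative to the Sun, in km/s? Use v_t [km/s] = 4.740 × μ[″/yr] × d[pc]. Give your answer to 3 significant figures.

18.9 km/s

d = 1/p = 1/0.008939″ = 111.87 pc.
μ = 13.76 mas/yr = 0.01376 ″/yr.
v_t = 4.740 μ d = 4.740 × 0.01376 × 111.87 = 7.2964 km/s.
v = √(v_r² + v_t²) = √(17.45² + 7.2964²) = √357.74 = 18.914 km/s.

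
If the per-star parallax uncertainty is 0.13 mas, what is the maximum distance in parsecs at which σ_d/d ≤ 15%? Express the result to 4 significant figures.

1154 pc

σ_d/d = σ_p/p, so the condition is σ_p/p ≤ 0.15, i.e. p ≥ σ_p/0.15.
p_min = 0.13/0.15 = 0.86667 mas = 0.00086667 arcsec.
d_max = 1/p_min = 1/0.00086667 = 1153.8 pc.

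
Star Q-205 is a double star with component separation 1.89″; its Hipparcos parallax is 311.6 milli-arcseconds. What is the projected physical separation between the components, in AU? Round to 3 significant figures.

6.07 AU

d = 1/p = 1/0.3116″ = 3.2092 pc.
At distance d (pc), an angle of θ arcsec spans θ·d AU: s = 1.89 × 3.2092 = 6.0654 AU.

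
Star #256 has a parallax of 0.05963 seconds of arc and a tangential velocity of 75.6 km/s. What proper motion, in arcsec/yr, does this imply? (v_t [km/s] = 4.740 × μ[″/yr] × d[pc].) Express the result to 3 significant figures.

0.951 arcsec/yr

d = 1/p = 1/0.05963″ = 16.77 pc.
μ = v_t / (4.74 d) = 75.6 / (4.74 × 16.77) = 75.6 / 79.49 = 0.95106 ″/yr.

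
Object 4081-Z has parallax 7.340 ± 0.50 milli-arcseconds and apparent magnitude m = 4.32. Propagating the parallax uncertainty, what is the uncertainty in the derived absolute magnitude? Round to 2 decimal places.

M = m − 5 log₁₀ d + 5 = m + 5 log₁₀ p + 5, so ∂M/∂p = 5/(p ln 10).
σ_M = (5/ln 10) · (σ_p/p) = 2.1715 × 0.50/7.340 = 2.1715 × 0.06812 = 0.14792.

σ_M = 0.15 mag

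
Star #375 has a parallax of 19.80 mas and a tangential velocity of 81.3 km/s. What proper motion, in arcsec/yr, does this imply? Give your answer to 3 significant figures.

d = 1/p = 1/0.01980″ = 50.505 pc.
μ = v_t / (4.74 d) = 81.3 / (4.74 × 50.505) = 81.3 / 239.39 = 0.33961 ″/yr.

0.340 arcsec/yr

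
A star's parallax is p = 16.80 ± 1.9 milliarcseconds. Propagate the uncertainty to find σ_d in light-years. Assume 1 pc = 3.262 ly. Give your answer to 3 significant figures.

d = 1/p, so σ_d = σ_p / p².
σ_d = 0.00190 / (0.01680)² = 0.00190 / 0.00028224 = 6.7319 pc = 6.7319 × 3.262 ly = 21.959 ly.

22.0 ly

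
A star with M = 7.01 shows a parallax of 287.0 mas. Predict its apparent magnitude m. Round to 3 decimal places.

m = 4.721

d = 1/p = 1/0.2870″ = 3.4843 pc.
m − M = 5 log₁₀ d − 5 = 5 log₁₀(3.4843) − 5 = 2.7106 − 5 = -2.2894.
m = M + (m − M) = 7.01 + (-2.2894) = 4.721.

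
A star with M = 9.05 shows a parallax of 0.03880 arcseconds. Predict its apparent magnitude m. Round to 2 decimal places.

d = 1/p = 1/0.03880″ = 25.773 pc.
m − M = 5 log₁₀ d − 5 = 5 log₁₀(25.773) − 5 = 7.0558 − 5 = 2.0558.
m = M + (m − M) = 9.05 + 2.0558 = 11.11.

m = 11.11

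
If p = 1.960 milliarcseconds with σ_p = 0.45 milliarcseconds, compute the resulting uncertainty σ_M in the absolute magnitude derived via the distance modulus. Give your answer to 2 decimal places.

σ_M = 0.50 mag

M = m − 5 log₁₀ d + 5 = m + 5 log₁₀ p + 5, so ∂M/∂p = 5/(p ln 10).
σ_M = (5/ln 10) · (σ_p/p) = 2.1715 × 0.45/1.960 = 2.1715 × 0.22959 = 0.49855.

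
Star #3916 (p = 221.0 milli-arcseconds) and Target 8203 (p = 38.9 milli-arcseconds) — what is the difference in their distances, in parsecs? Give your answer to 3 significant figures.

d_A = 1/0.2210″ = 4.5249 pc; d_B = 1/0.03890″ = 25.707 pc.
|d_B − d_A| = |25.707 − 4.5249| = 21.182 pc.

21.2 pc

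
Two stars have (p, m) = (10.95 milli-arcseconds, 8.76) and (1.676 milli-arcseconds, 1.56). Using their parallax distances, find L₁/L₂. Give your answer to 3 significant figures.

d₁ = 1/p₁ = 1/0.01095″ = 91.324 pc; d₂ = 1/p₂ = 1/0.001676″ = 596.66 pc.
M₁ = m₁ − 5 log₁₀ d₁ + 5 = 8.76 − 9.8029 + 5 = 3.9571.
M₂ = 1.56 − 13.8786 + 5 = -7.3186.
L₁/L₂ = 10^(0.4(M₂ − M₁)) = 10^(0.4 × (-11.2757)) = 10^(-4.51028) = 0.000030883.

L₁/L₂ = 3.09 × 10^-5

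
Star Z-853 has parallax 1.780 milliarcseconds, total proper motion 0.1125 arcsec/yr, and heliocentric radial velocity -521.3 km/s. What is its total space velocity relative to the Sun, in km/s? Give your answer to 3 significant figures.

d = 1/p = 1/0.001780″ = 561.8 pc.
v_t = 4.740 μ d = 4.740 × 0.1125 × 561.8 = 299.58 km/s.
v = √(v_r² + v_t²) = √((-521.3)² + 299.58²) = √361502 = 601.25 km/s.

601 km/s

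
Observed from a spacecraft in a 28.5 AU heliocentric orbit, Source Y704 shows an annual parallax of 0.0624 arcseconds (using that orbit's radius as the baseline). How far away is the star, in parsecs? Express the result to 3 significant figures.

457 pc

With baseline B (in AU) and parallax p (in arcsec), d = B/p parsecs.
d = 28.5 / 0.0624 = 456.73 pc.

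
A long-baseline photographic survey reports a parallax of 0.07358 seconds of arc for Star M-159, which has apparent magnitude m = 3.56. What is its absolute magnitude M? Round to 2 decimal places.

M = 2.89

d = 1/p = 1/0.07358″ = 13.591 pc.
m − M = 5 log₁₀(13.591) − 5 = 5.6663 − 5 = 0.6663.
M = m − (m − M) = 3.56 − 0.6663 = 2.89.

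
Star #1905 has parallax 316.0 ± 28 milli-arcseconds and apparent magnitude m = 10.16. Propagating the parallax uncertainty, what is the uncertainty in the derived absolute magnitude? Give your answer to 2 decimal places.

M = m − 5 log₁₀ d + 5 = m + 5 log₁₀ p + 5, so ∂M/∂p = 5/(p ln 10).
σ_M = (5/ln 10) · (σ_p/p) = 2.1715 × 28/316.0 = 2.1715 × 0.088608 = 0.19241.

σ_M = 0.19 mag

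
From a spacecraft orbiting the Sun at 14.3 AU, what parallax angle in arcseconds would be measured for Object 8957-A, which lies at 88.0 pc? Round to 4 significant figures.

0.1625 arcsec

p (arcsec) = B (AU) / d (pc).
p = 14.3 / 88.0 = 0.1625 arcsec.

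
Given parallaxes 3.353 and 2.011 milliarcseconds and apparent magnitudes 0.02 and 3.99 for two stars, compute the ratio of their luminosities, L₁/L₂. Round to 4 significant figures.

L₁/L₂ = 13.93

d₁ = 1/p₁ = 1/0.003353″ = 298.24 pc; d₂ = 1/p₂ = 1/0.002011″ = 497.27 pc.
M₁ = m₁ − 5 log₁₀ d₁ + 5 = 0.02 − 12.3728 + 5 = -7.3528.
M₂ = 3.99 − 13.4830 + 5 = -4.4930.
L₁/L₂ = 10^(0.4(M₂ − M₁)) = 10^(0.4 × 2.8598) = 10^1.14392 = 13.929.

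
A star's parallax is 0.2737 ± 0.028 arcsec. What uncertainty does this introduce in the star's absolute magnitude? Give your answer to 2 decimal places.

M = m − 5 log₁₀ d + 5 = m + 5 log₁₀ p + 5, so ∂M/∂p = 5/(p ln 10).
σ_M = (5/ln 10) · (σ_p/p) = 2.1715 × 0.028/0.2737 = 2.1715 × 0.1023 = 0.22214.

σ_M = 0.22 mag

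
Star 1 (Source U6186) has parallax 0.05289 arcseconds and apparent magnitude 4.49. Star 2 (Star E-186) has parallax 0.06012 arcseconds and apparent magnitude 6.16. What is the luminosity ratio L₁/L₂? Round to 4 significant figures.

d₁ = 1/p₁ = 1/0.05289″ = 18.907 pc; d₂ = 1/p₂ = 1/0.06012″ = 16.633 pc.
M₁ = m₁ − 5 log₁₀ d₁ + 5 = 4.49 − 6.3831 + 5 = 3.1069.
M₂ = 6.16 − 6.1049 + 5 = 5.0551.
L₁/L₂ = 10^(0.4(M₂ − M₁)) = 10^(0.4 × 1.9482) = 10^0.77928 = 6.0156.

L₁/L₂ = 6.016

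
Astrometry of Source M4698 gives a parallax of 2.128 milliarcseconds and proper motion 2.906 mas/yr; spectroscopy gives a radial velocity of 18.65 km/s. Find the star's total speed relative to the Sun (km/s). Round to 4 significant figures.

19.74 km/s

d = 1/p = 1/0.002128″ = 469.92 pc.
μ = 2.906 mas/yr = 0.002906 ″/yr.
v_t = 4.740 μ d = 4.740 × 0.002906 × 469.92 = 6.4729 km/s.
v = √(v_r² + v_t²) = √(18.65² + 6.4729²) = √389.721 = 19.741 km/s.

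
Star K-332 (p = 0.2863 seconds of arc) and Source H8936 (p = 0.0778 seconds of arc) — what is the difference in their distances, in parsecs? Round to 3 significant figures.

d_A = 1/0.2863″ = 3.4928 pc; d_B = 1/0.07780″ = 12.853 pc.
|d_B − d_A| = |12.853 − 3.4928| = 9.3602 pc.

9.36 pc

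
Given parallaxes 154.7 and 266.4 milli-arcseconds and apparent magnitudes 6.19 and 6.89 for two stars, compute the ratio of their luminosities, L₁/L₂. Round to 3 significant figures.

L₁/L₂ = 5.65

d₁ = 1/p₁ = 1/0.1547″ = 6.4641 pc; d₂ = 1/p₂ = 1/0.2664″ = 3.7538 pc.
M₁ = m₁ − 5 log₁₀ d₁ + 5 = 6.19 − 4.0525 + 5 = 7.1375.
M₂ = 6.89 − 2.8724 + 5 = 9.0176.
L₁/L₂ = 10^(0.4(M₂ − M₁)) = 10^(0.4 × 1.8801) = 10^0.75204 = 5.6499.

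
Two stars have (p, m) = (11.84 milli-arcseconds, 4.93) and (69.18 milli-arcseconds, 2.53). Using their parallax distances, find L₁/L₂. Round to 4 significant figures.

d₁ = 1/p₁ = 1/0.01184″ = 84.459 pc; d₂ = 1/p₂ = 1/0.06918″ = 14.455 pc.
M₁ = m₁ − 5 log₁₀ d₁ + 5 = 4.93 − 9.6332 + 5 = 0.2968.
M₂ = 2.53 − 5.8001 + 5 = 1.7299.
L₁/L₂ = 10^(0.4(M₂ − M₁)) = 10^(0.4 × 1.4331) = 10^0.57324 = 3.7432.

L₁/L₂ = 3.743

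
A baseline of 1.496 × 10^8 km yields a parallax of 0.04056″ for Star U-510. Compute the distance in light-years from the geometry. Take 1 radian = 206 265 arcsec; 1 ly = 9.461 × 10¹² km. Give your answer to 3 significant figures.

θ = 0.04056″ = 0.04056/206265 = 1.9664 × 10^-7 rad.
d = B/θ = (1.496 × 10^8) / (1.9664 × 10^-7) = 7.6078 × 10^14 km = (7.6078 × 10^14) / (9.461 × 10^12) ly = 80.412 ly.

80.4 ly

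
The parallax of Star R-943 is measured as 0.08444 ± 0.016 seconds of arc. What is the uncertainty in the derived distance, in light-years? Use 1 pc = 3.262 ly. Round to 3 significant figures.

7.32 ly

d = 1/p, so σ_d = σ_p / p².
σ_d = 0.0160 / (0.08444)² = 0.0160 / 0.0071301 = 2.244 pc = 2.244 × 3.262 ly = 7.3199 ly.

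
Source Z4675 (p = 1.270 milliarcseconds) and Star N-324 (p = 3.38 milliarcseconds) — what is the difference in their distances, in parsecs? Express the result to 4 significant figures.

491.5 pc

d_A = 1/0.001270″ = 787.4 pc; d_B = 1/0.003380″ = 295.86 pc.
|d_B − d_A| = |295.86 − 787.4| = 491.54 pc.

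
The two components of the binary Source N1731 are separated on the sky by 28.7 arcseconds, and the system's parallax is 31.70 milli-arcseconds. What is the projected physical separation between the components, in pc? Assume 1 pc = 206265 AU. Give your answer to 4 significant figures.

0.004389 pc

d = 1/p = 1/0.03170″ = 31.546 pc.
At distance d (pc), an angle of θ arcsec spans θ·d AU: s = 28.7 × 31.546 = 905.37 AU.
= 905.37 / 206265 = 0.0043894 pc.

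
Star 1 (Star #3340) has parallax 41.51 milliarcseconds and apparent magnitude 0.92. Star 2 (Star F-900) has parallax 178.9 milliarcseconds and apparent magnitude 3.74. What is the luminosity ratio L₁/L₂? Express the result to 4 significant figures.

d₁ = 1/p₁ = 1/0.04151″ = 24.091 pc; d₂ = 1/p₂ = 1/0.1789″ = 5.5897 pc.
M₁ = m₁ − 5 log₁₀ d₁ + 5 = 0.92 − 6.9093 + 5 = -0.9893.
M₂ = 3.74 − 3.7369 + 5 = 5.0031.
L₁/L₂ = 10^(0.4(M₂ − M₁)) = 10^(0.4 × 5.9924) = 10^2.39696 = 249.44.

L₁/L₂ = 249.4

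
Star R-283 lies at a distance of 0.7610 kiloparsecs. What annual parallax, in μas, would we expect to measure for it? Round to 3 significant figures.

d = 0.7610 kpc = 761 pc.
p = 1/d = 1/761 = 0.0013141 arcsec.
= 0.0013141 × 10⁶ = 1314.1 μas.

1310 μas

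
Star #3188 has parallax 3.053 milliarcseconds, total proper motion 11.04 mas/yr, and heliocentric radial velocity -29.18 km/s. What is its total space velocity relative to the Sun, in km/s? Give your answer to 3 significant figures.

33.8 km/s

d = 1/p = 1/0.003053″ = 327.55 pc.
μ = 11.04 mas/yr = 0.01104 ″/yr.
v_t = 4.740 μ d = 4.740 × 0.01104 × 327.55 = 17.141 km/s.
v = √(v_r² + v_t²) = √((-29.18)² + 17.141²) = √1145.29 = 33.842 km/s.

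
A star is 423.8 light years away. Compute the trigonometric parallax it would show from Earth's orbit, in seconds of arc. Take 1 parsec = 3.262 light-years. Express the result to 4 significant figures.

d = 423.8 ly ÷ 3.262 = 129.92 pc.
p = 1/d = 1/129.92 = 0.007697 arcsec.

0.007697 arcsec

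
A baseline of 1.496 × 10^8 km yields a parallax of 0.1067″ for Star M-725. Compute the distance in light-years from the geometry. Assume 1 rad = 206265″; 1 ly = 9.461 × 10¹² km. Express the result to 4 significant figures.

θ = 0.1067″ = 0.1067/206265 = 5.1730 × 10^-7 rad.
d = B/θ = (1.496 × 10^8) / (5.1730 × 10^-7) = 2.8919 × 10^14 km = (2.8919 × 10^14) / (9.461 × 10^12) ly = 30.567 ly.

30.57 ly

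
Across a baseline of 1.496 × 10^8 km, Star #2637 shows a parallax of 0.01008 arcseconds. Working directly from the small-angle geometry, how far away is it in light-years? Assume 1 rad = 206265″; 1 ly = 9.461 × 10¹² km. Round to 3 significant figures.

324 ly

θ = 0.01008″ = 0.01008/206265 = 4.8869 × 10^-8 rad.
d = B/θ = (1.496 × 10^8) / (4.8869 × 10^-8) = 3.0612 × 10^15 km = (3.0612 × 10^15) / (9.461 × 10^12) ly = 323.56 ly.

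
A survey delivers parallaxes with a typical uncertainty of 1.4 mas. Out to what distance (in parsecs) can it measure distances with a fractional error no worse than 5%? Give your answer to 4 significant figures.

35.71 pc

σ_d/d = σ_p/p, so the condition is σ_p/p ≤ 0.05, i.e. p ≥ σ_p/0.05.
p_min = 1.4/0.05 = 28 mas = 0.028 arcsec.
d_max = 1/p_min = 1/0.028 = 35.714 pc.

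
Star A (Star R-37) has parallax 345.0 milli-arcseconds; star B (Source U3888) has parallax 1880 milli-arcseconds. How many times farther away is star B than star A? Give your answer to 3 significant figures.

0.184

Since d = 1/p, d_B/d_A = p_A/p_B.
= 345.0 / 1880 = 0.18351.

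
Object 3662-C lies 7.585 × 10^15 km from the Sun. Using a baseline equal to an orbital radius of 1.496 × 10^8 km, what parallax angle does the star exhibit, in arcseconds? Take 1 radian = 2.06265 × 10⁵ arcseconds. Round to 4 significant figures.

0.004068 arcsec

θ ≈ B/d = (1.496 × 10^8) / (7.585 × 10^15) = 1.9723 × 10^-8 rad.
In arcseconds: 1.9723 × 10^-8 × 206265 = 0.0040682″.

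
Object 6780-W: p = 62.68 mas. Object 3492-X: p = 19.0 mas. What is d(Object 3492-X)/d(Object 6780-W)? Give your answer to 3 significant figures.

Since d = 1/p, d_B/d_A = p_A/p_B.
= 62.68 / 19.0 = 3.2989.

3.30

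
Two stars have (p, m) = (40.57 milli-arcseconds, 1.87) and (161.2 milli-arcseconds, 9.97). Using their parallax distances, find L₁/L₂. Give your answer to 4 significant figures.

d₁ = 1/p₁ = 1/0.04057″ = 24.649 pc; d₂ = 1/p₂ = 1/0.1612″ = 6.2035 pc.
M₁ = m₁ − 5 log₁₀ d₁ + 5 = 1.87 − 6.9590 + 5 = -0.0890.
M₂ = 9.97 − 3.9632 + 5 = 11.0068.
L₁/L₂ = 10^(0.4(M₂ − M₁)) = 10^(0.4 × 11.0958) = 10^4.43832 = 27436.

L₁/L₂ = 27440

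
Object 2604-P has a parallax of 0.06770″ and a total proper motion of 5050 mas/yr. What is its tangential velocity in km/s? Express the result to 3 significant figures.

d = 1/p = 1/0.06770″ = 14.771 pc.
μ = 5050 mas/yr = 5.05 ″/yr.
v_t = 4.74 × μ × d = 4.74 × 5.05 × 14.771 = 353.57 km/s.

354 km/s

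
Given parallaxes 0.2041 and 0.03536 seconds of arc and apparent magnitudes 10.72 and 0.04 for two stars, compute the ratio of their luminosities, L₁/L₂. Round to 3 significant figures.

d₁ = 1/p₁ = 1/0.2041″ = 4.8996 pc; d₂ = 1/p₂ = 1/0.03536″ = 28.281 pc.
M₁ = m₁ − 5 log₁₀ d₁ + 5 = 10.72 − 3.4508 + 5 = 12.2692.
M₂ = 0.04 − 7.2575 + 5 = -2.2175.
L₁/L₂ = 10^(0.4(M₂ − M₁)) = 10^(0.4 × (-14.4867)) = 10^(-5.79468) = 0.0000016044.

L₁/L₂ = 1.60 × 10^-6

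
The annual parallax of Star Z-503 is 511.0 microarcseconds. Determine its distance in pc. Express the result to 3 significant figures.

p = 511.0 microarcseconds = 0.0005110 arcsec.
d = 1/p = 1/0.0005110 = 1956.9 pc.

1960 pc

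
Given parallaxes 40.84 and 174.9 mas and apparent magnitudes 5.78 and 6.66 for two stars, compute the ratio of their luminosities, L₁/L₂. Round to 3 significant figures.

L₁/L₂ = 41.2

d₁ = 1/p₁ = 1/0.04084″ = 24.486 pc; d₂ = 1/p₂ = 1/0.1749″ = 5.7176 pc.
M₁ = m₁ − 5 log₁₀ d₁ + 5 = 5.78 − 6.9446 + 5 = 3.8354.
M₂ = 6.66 − 3.7861 + 5 = 7.8739.
L₁/L₂ = 10^(0.4(M₂ − M₁)) = 10^(0.4 × 4.0385) = 10^1.61540 = 41.248.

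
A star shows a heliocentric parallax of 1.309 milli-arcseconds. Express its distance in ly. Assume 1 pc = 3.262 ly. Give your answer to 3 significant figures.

2490 ly

p = 1.309 milli-arcseconds = 0.001309 arcsec.
d = 1/p = 1/0.001309 = 763.94 pc.
In light-years: 763.94 × 3.262 = 2492 ly.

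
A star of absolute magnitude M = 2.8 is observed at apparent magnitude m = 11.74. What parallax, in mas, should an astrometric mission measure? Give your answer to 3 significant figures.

1.63 mas

m − M = 11.74 − 2.8 = 8.94.
d = 10^((m−M)/5 + 1) = 10^2.788 = 613.76 pc.
p = 1/d = 1/613.76 = 0.0016293 arcsec = 1.6293 mas.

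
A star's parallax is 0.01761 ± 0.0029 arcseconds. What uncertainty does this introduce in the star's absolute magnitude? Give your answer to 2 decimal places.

σ_M = 0.36 mag

M = m − 5 log₁₀ d + 5 = m + 5 log₁₀ p + 5, so ∂M/∂p = 5/(p ln 10).
σ_M = (5/ln 10) · (σ_p/p) = 2.1715 × 0.0029/0.01761 = 2.1715 × 0.16468 = 0.3576.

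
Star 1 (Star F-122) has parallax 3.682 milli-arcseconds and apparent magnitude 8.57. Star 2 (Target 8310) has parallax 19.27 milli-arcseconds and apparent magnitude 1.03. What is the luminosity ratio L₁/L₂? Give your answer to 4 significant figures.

d₁ = 1/p₁ = 1/0.003682″ = 271.59 pc; d₂ = 1/p₂ = 1/0.01927″ = 51.894 pc.
M₁ = m₁ − 5 log₁₀ d₁ + 5 = 8.57 − 12.1696 + 5 = 1.4004.
M₂ = 1.03 − 8.5756 + 5 = -2.5456.
L₁/L₂ = 10^(0.4(M₂ − M₁)) = 10^(0.4 × (-3.9460)) = 10^(-1.57840) = 0.0264.

L₁/L₂ = 0.02640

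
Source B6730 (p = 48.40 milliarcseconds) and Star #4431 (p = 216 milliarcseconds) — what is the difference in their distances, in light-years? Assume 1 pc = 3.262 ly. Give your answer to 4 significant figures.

d_A = 1/0.04840″ = 20.661 pc; d_B = 1/0.2160″ = 4.6296 pc.
|d_B − d_A| = |4.6296 − 20.661| = 16.031 pc = 16.031 × 3.262 ly = 52.293 ly.

52.29 ly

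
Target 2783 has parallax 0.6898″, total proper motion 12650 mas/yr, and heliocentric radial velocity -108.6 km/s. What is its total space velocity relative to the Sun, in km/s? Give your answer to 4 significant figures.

139.1 km/s

d = 1/p = 1/0.6898″ = 1.4497 pc.
μ = 12650 mas/yr = 12.65 ″/yr.
v_t = 4.740 μ d = 4.740 × 12.65 × 1.4497 = 86.925 km/s.
v = √(v_r² + v_t²) = √((-108.6)² + 86.925²) = √19349.9 = 139.1 km/s.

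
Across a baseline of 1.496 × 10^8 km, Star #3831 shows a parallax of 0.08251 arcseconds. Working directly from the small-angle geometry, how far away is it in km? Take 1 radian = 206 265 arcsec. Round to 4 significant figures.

θ = 0.08251″ = 0.08251/206265 = 4.0002 × 10^-7 rad.
d = B/θ = (1.496 × 10^8) / (4.0002 × 10^-7) = 3.7398 × 10^14 km.

3.740 × 10^14 km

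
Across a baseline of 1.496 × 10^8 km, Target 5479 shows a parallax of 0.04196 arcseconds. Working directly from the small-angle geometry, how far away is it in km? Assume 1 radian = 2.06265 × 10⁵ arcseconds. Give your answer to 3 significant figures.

7.35 × 10^14 km

θ = 0.04196″ = 0.04196/206265 = 2.0343 × 10^-7 rad.
d = B/θ = (1.496 × 10^8) / (2.0343 × 10^-7) = 7.3539 × 10^14 km.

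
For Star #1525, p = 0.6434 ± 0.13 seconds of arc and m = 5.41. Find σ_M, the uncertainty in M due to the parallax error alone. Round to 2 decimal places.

σ_M = 0.44 mag

M = m − 5 log₁₀ d + 5 = m + 5 log₁₀ p + 5, so ∂M/∂p = 5/(p ln 10).
σ_M = (5/ln 10) · (σ_p/p) = 2.1715 × 0.13/0.6434 = 2.1715 × 0.20205 = 0.43875.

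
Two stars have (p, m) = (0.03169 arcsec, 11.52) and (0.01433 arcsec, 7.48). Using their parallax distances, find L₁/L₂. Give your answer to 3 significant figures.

L₁/L₂ = 0.00495

d₁ = 1/p₁ = 1/0.03169″ = 31.556 pc; d₂ = 1/p₂ = 1/0.01433″ = 69.784 pc.
M₁ = m₁ − 5 log₁₀ d₁ + 5 = 11.52 − 7.4954 + 5 = 9.0246.
M₂ = 7.48 − 9.2188 + 5 = 3.2612.
L₁/L₂ = 10^(0.4(M₂ − M₁)) = 10^(0.4 × (-5.7634)) = 10^(-2.30536) = 0.0049504.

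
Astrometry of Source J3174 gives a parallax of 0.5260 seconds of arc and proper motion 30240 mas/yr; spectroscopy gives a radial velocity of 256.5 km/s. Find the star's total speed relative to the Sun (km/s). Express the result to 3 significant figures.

d = 1/p = 1/0.5260″ = 1.9011 pc.
μ = 30240 mas/yr = 30.24 ″/yr.
v_t = 4.740 μ d = 4.740 × 30.24 × 1.9011 = 272.5 km/s.
v = √(v_r² + v_t²) = √(256.5² + 272.5²) = √140049 = 374.23 km/s.

374 km/s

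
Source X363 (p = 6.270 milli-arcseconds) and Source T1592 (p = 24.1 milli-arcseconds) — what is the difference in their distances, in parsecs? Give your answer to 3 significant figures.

d_A = 1/0.006270″ = 159.49 pc; d_B = 1/0.02410″ = 41.494 pc.
|d_B − d_A| = |41.494 − 159.49| = 118 pc.

118 pc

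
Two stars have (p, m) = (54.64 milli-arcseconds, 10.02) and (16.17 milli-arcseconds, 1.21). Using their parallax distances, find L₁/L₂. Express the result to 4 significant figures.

d₁ = 1/p₁ = 1/0.05464″ = 18.302 pc; d₂ = 1/p₂ = 1/0.01617″ = 61.843 pc.
M₁ = m₁ − 5 log₁₀ d₁ + 5 = 10.02 − 6.3125 + 5 = 8.7075.
M₂ = 1.21 − 8.9565 + 5 = -2.7465.
L₁/L₂ = 10^(0.4(M₂ − M₁)) = 10^(0.4 × (-11.4540)) = 10^(-4.58160) = 0.000026206.

L₁/L₂ = 2.621 × 10^-5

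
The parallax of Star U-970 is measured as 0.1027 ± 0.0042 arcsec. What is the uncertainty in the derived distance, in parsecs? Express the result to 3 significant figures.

0.398 pc

d = 1/p, so σ_d = σ_p / p².
σ_d = 0.00420 / (0.1027)² = 0.00420 / 0.010547 = 0.39822 pc.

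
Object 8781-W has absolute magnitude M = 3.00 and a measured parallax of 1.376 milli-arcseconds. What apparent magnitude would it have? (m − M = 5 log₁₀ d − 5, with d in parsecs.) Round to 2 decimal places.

m = 12.31

d = 1/p = 1/0.001376″ = 726.74 pc.
m − M = 5 log₁₀ d − 5 = 5 log₁₀(726.74) − 5 = 14.3069 − 5 = 9.3069.
m = M + (m − M) = 3.00 + 9.3069 = 12.31.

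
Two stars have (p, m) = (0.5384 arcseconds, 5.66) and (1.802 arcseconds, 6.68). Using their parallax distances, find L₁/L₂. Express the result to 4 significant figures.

L₁/L₂ = 28.66

d₁ = 1/p₁ = 1/0.5384″ = 1.8574 pc; d₂ = 1/p₂ = 1/1.802″ = 0.55494 pc.
M₁ = m₁ − 5 log₁₀ d₁ + 5 = 5.66 − 1.3445 + 5 = 9.3155.
M₂ = 6.68 − (-1.2788) + 5 = 12.9588.
L₁/L₂ = 10^(0.4(M₂ − M₁)) = 10^(0.4 × 3.6433) = 10^1.45732 = 28.663.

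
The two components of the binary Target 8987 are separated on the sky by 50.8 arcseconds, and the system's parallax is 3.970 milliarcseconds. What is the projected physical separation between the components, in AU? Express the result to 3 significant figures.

d = 1/p = 1/0.003970″ = 251.89 pc.
At distance d (pc), an angle of θ arcsec spans θ·d AU: s = 50.8 × 251.89 = 12796 AU.

12800 AU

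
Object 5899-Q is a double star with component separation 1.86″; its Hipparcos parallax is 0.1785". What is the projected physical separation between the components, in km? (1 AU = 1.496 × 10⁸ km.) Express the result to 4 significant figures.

d = 1/p = 1/0.1785″ = 5.6022 pc.
At distance d (pc), an angle of θ arcsec spans θ·d AU: s = 1.86 × 5.6022 = 10.42 AU.
= 10.42 × 1.496 × 10⁸ km = 1.5588 × 10^9 km.

1.559 × 10^9 km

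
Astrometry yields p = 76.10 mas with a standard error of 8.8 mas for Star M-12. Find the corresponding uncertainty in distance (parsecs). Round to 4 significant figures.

1.520 pc

d = 1/p, so σ_d = σ_p / p².
σ_d = 0.00880 / (0.07610)² = 0.00880 / 0.0057912 = 1.5195 pc.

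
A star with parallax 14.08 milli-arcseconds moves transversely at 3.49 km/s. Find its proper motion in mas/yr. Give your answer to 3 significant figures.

d = 1/p = 1/0.01408″ = 71.023 pc.
μ = v_t / (4.74 d) = 3.49 / (4.74 × 71.023) = 3.49 / 336.65 = 0.010367 ″/yr = 10.367 mas/yr.

10.4 mas/yr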